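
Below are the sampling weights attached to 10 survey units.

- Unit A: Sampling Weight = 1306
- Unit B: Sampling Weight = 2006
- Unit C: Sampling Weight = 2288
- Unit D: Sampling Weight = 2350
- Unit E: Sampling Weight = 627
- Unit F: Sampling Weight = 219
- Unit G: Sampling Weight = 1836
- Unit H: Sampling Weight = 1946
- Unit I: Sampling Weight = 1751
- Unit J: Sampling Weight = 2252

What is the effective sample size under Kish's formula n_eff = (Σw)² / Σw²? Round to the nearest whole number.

Σ wᵢ = 1306 + 2006 + 2288 + 2350 + 627 + 219 + 1836 + 1946 + 1751 + 2252 = 16581
Σ wᵢ² = 1705636 + 4024036 + 5234944 + 5522500 + 393129 + 47961 + 3370896 + 3786916 + 3066001 + 5071504 = 32223523
n_eff = 16581² / 32223523 = 274929561 / 32223523 = 8.5319523

9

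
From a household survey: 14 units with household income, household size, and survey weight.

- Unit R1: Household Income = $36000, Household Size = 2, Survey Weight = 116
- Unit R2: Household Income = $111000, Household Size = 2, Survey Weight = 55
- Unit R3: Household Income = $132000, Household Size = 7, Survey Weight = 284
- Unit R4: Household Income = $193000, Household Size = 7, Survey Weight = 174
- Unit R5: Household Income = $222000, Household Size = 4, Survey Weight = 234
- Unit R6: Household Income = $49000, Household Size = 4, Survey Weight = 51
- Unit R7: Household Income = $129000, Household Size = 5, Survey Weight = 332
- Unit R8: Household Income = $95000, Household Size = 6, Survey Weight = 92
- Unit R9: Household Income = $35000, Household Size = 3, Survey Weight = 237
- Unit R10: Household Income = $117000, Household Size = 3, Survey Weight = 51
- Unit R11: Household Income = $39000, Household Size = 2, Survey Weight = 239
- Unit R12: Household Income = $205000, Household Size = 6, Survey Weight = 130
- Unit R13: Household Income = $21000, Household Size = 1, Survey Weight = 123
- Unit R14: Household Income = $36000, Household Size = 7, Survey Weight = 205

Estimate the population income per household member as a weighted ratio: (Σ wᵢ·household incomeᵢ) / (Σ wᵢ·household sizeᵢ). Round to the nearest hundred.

Σ wᵢ·y = 247562000
Σ wᵢ·x = 10580
Ratio = 247562000 / 10580 = 23399.055

23400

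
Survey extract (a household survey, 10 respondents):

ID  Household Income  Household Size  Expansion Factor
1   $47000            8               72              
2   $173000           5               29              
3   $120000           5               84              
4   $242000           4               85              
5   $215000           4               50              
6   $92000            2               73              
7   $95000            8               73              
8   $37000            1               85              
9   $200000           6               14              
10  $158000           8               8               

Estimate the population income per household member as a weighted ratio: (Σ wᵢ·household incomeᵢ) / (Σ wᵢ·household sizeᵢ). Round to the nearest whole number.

26725

Σ wᵢ·y = 47000×72 + 173000×29 + 120000×84 + 242000×85 + 215000×50 + 92000×73 + 95000×73 + 37000×85 + 200000×14 + 158000×8
  = 3384000 + 5017000 + 10080000 + 20570000 + 10750000 + 6716000 + 6935000 + 3145000 + 2800000 + 1264000 = 70661000
Σ wᵢ·x = 8×72 + 5×29 + 5×84 + 4×85 + 4×50 + 2×73 + 8×73 + 1×85 + 6×14 + 8×8
  = 2644
Ratio = 70661000 / 2644 = 26725.038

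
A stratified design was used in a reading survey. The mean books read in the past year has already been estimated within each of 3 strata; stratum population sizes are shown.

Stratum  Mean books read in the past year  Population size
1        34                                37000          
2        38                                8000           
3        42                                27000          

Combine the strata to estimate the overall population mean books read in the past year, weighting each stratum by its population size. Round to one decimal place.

Σ Nₕ·x̄ₕ = 34×37000 + 38×8000 + 42×27000
  = 2696000
Σ Nₕ = 72000
Overall mean = 2696000 / 72000 = 37.444444

37.4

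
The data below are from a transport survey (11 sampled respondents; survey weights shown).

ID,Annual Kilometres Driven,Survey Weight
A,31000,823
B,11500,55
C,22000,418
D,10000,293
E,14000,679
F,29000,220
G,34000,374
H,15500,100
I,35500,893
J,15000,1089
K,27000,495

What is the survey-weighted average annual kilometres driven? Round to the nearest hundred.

23900

Weighted sum = 31000×823 + 11500×55 + 22000×418 + 10000×293 + 14000×679 + 29000×220 + 34000×374 + 15500×100 + 35500×893 + 15000×1089 + 27000×495
  = 129825000
Sum of weights = 823 + 55 + 418 + 293 + 679 + 220 + 374 + 100 + 893 + 1089 + 495 = 5439
Weighted mean = 129825000 / 5439 = 23869.277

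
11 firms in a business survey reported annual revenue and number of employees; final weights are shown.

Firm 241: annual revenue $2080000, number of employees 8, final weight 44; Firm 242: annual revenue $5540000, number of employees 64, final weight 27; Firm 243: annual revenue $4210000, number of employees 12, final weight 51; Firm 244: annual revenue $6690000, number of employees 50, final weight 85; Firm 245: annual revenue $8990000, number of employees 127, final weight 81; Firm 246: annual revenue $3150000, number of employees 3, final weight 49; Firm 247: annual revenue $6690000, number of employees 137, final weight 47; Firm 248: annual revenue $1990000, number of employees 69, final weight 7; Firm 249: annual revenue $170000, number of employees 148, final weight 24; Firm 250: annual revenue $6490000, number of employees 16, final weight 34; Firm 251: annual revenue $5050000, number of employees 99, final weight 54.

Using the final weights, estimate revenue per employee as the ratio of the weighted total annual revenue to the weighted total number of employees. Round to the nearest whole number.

80996

Σ wᵢ·y = 2080000×44 + 5540000×27 + 4210000×51 + 6690000×85 + 8990000×81 + 3150000×49 + 6690000×47 + 1990000×7 + 170000×24 + 6490000×34 + 5050000×54
  = 2732800000
Σ wᵢ·x = 8×44 + 64×27 + 12×51 + 50×85 + 127×81 + 3×49 + 137×47 + 69×7 + 148×24 + 16×34 + 99×54
  = 33740
Ratio = 2732800000 / 33740 = 80995.851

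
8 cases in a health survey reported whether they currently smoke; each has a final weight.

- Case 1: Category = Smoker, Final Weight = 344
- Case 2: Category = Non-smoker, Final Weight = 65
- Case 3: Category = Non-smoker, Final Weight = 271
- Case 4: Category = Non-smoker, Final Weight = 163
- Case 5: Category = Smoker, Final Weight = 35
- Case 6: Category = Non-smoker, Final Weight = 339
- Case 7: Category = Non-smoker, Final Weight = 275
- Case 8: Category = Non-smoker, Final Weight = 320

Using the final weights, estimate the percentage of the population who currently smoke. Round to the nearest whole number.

Sum of weights for 'Smoker' = 344 + 35 = 379
Total weight = 344 + 65 + 271 + 163 + 35 + 339 + 275 + 320 = 1812
Weighted proportion = 379 / 1812 = 0.20916115 → 20.916115%

21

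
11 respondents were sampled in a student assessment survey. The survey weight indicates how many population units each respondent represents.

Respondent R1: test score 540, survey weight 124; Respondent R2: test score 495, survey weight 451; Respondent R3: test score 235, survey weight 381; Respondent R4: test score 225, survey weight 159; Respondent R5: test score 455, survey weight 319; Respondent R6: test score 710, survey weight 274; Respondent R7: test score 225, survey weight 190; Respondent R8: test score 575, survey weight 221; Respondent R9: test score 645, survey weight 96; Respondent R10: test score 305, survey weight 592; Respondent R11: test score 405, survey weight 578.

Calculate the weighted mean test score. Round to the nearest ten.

Weighted sum = 540×124 + 495×451 + 235×381 + 225×159 + 455×319 + 710×274 + 225×190 + 575×221 + 645×96 + 305×592 + 405×578
  = 1401595
Sum of weights = 124 + 451 + 381 + 159 + 319 + 274 + 190 + 221 + 96 + 592 + 578 = 3385
Weighted mean = 1401595 / 3385 = 414.06056

410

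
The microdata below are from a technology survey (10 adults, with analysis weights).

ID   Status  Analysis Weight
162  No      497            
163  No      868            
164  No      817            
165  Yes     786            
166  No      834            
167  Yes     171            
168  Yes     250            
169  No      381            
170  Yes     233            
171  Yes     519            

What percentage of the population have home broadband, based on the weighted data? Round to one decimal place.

Sum of weights for 'Yes' = 786 + 171 + 250 + 233 + 519 = 1959
Total weight = 5356
Weighted proportion = 1959 / 5356 = 0.36575803 → 36.575803%

36.6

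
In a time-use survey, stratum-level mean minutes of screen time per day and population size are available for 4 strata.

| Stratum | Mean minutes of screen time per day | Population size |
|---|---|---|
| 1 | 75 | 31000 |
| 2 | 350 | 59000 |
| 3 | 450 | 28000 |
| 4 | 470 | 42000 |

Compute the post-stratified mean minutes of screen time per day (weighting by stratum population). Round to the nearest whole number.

346

Σ Nₕ·x̄ₕ = 55315000
Σ Nₕ = 160000
Overall mean = 55315000 / 160000 = 345.71875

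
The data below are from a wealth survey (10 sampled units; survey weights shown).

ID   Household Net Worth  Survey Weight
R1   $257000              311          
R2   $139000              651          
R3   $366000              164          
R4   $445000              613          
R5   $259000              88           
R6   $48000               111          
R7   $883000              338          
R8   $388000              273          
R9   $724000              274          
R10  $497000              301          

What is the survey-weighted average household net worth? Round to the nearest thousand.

Weighted sum = 257000×311 + 139000×651 + 366000×164 + 445000×613 + 259000×88 + 48000×111 + 883000×338 + 388000×273 + 724000×274 + 497000×301
  = 79927000 + 90489000 + 60024000 + 272785000 + 22792000 + 5328000 + 298454000 + 105924000 + 198376000 + 149597000 = 1283696000
Sum of weights = 311 + 651 + 164 + 613 + 88 + 111 + 338 + 273 + 274 + 301 = 3124
Weighted mean = 1283696000 / 3124 = 410914.21

411000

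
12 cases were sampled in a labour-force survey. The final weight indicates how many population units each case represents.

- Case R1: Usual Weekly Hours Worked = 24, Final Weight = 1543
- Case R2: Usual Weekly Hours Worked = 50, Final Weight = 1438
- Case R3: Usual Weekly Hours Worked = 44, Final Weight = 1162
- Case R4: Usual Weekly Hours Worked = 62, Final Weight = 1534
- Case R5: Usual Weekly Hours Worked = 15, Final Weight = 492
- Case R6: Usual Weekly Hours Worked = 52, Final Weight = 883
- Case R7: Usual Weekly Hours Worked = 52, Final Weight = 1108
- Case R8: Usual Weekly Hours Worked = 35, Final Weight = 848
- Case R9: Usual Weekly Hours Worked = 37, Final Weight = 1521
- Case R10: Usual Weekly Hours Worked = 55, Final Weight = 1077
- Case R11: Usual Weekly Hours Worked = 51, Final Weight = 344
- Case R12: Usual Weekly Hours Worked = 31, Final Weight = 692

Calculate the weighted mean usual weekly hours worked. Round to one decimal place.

Weighted sum = 550268
Sum of weights = 12642
Weighted mean = 550268 / 12642 = 43.526974

43.5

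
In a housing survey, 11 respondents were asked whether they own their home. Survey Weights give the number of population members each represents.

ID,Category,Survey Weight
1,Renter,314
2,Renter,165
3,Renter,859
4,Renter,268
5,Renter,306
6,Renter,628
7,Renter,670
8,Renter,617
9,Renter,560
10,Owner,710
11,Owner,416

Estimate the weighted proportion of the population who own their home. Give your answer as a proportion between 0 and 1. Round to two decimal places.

0.20

Sum of weights for 'Owner' = 710 + 416 = 1126
Total weight = 314 + 165 + 859 + 268 + 306 + 628 + 670 + 617 + 560 + 710 + 416 = 5513
Weighted proportion = 1126 / 5513 = 0.20424451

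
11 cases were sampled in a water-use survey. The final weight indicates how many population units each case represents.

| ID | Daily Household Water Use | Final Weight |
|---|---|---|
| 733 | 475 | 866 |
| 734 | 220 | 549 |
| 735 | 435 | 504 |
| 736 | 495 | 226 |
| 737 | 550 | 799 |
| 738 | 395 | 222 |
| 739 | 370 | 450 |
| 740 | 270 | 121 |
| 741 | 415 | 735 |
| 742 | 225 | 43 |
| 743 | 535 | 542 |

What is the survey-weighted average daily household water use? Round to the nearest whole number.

Weighted sum = 2194220
Sum of weights = 866 + 549 + 504 + 226 + 799 + 222 + 450 + 121 + 735 + 43 + 542 = 5057
Weighted mean = 2194220 / 5057 = 433.89757

434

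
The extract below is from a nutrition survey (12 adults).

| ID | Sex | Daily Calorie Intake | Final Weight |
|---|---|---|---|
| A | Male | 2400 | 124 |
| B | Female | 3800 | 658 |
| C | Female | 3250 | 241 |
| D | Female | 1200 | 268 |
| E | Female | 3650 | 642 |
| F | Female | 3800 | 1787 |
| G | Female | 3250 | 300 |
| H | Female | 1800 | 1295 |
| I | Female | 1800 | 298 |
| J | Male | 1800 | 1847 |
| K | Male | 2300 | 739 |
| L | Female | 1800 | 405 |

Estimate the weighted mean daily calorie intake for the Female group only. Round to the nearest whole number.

2937

Female rows: B, C, D, E, F, G, H, I, L
Weighted sum = 3800×658 + 3250×241 + 1200×268 + 3650×642 + 3800×1787 + 3250×300 + 1800×1295 + 1800×298 + 1800×405
  = 2500400 + 783250 + 321600 + 2343300 + 6790600 + 975000 + 2331000 + 536400 + 729000 = 17310550
Sum of weights = 658 + 241 + 268 + 642 + 1787 + 300 + 1295 + 298 + 405 = 5894
Weighted mean = 17310550 / 5894 = 2936.9783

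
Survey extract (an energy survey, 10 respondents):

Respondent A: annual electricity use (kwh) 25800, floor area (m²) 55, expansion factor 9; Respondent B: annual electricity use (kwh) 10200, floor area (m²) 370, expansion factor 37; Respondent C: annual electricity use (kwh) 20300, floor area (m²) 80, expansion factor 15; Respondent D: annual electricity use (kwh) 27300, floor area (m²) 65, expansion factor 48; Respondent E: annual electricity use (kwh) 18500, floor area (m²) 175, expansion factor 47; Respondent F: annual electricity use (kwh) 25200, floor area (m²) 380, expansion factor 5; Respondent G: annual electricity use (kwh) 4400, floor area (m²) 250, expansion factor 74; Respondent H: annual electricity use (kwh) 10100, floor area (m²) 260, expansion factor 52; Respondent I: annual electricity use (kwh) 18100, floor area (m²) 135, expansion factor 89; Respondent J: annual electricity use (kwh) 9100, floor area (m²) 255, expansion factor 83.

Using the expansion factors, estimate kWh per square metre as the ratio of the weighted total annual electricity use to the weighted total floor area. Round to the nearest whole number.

69

Σ wᵢ·y = 25800×9 + 10200×37 + 20300×15 + 27300×48 + 18500×47 + 25200×5 + 4400×74 + 10100×52 + 18100×89 + 9100×83
  = 232200 + 377400 + 304500 + 1310400 + 869500 + 126000 + 325600 + 525200 + 1610900 + 755300 = 6437000
Σ wᵢ·x = 93830
Ratio = 6437000 / 93830 = 68.602792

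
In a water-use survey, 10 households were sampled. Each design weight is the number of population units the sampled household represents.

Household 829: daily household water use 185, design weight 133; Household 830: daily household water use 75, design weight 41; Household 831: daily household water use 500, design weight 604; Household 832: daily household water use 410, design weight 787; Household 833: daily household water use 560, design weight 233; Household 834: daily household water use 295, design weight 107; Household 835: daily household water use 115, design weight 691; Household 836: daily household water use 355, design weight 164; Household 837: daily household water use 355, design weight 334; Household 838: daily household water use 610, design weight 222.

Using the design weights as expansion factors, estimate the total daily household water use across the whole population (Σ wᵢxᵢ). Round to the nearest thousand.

1206000

Weighted total = 1206070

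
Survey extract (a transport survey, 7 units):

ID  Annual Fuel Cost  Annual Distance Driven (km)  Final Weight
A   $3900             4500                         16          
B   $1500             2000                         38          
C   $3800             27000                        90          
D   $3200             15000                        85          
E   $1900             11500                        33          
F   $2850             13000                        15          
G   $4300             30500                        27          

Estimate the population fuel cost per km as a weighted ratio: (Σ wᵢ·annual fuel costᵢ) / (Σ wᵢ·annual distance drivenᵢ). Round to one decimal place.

0.2

Σ wᵢ·y = 954950
Σ wᵢ·x = 4500×16 + 2000×38 + 27000×90 + 15000×85 + 11500×33 + 13000×15 + 30500×27
  = 5251000
Ratio = 954950 / 5251000 = 0.1818606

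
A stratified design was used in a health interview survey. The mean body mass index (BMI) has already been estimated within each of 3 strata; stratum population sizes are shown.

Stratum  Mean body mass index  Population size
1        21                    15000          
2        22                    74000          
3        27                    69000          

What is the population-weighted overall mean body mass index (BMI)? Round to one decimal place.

Σ Nₕ·x̄ₕ = 21×15000 + 22×74000 + 27×69000
  = 315000 + 1628000 + 1863000 = 3806000
Σ Nₕ = 158000
Overall mean = 3806000 / 158000 = 24.088608

24.1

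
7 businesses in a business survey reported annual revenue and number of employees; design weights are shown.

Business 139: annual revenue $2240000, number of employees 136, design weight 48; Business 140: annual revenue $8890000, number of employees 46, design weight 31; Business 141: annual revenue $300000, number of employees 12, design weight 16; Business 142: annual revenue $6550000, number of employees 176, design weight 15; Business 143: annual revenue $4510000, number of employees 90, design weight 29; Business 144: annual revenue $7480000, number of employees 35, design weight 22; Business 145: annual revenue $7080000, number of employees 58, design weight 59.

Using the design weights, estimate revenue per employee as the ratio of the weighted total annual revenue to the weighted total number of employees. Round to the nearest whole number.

68185

Σ wᵢ·y = 1199230000
Σ wᵢ·x = 136×48 + 46×31 + 12×16 + 176×15 + 90×29 + 35×22 + 58×59
  = 17588
Ratio = 1199230000 / 17588 = 68184.558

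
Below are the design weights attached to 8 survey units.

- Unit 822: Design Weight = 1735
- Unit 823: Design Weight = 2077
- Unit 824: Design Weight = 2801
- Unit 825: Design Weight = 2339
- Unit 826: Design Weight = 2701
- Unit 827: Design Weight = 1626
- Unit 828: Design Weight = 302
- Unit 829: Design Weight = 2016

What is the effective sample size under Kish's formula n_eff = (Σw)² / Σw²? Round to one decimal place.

Σ wᵢ = 1735 + 2077 + 2801 + 2339 + 2701 + 1626 + 302 + 2016 = 15597
Σ wᵢ² = 3010225 + 4313929 + 7845601 + 5470921 + 7295401 + 2643876 + 91204 + 4064256 = 34735413
n_eff = 15597² / 34735413 = 243266409 / 34735413 = 7.003412

7.0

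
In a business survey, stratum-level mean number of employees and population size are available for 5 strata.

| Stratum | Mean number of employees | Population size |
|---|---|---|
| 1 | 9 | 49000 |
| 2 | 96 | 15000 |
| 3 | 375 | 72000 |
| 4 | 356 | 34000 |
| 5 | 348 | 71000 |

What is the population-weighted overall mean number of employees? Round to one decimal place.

272.6

Σ Nₕ·x̄ₕ = 9×49000 + 96×15000 + 375×72000 + 356×34000 + 348×71000
  = 441000 + 1440000 + 27000000 + 12104000 + 24708000 = 65693000
Σ Nₕ = 49000 + 15000 + 72000 + 34000 + 71000 = 241000
Overall mean = 65693000 / 241000 = 272.58506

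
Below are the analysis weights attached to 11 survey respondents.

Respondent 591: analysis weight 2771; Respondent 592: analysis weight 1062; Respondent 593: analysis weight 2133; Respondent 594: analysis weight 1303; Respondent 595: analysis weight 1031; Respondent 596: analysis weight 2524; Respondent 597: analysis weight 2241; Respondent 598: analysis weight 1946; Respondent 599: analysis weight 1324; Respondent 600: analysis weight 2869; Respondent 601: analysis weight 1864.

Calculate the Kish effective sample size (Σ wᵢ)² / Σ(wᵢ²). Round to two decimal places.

Σ wᵢ = 2771 + 1062 + 2133 + 1303 + 1031 + 2524 + 2241 + 1946 + 1324 + 2869 + 1864 = 21068
Σ wᵢ² = 44754950
n_eff = 21068² / 44754950 = 443860624 / 44754950 = 9.9175761

9.92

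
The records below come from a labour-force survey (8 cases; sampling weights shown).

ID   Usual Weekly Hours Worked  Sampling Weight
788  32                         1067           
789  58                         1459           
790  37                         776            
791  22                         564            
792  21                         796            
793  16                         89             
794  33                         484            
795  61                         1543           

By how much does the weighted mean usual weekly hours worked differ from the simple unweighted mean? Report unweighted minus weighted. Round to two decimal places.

Unweighted sum = 32 + 58 + 37 + 22 + 21 + 16 + 33 + 61 = 280
Unweighted mean = 280 / 8 = 35
Weighted sum = 32×1067 + 58×1459 + 37×776 + 22×564 + 21×796 + 16×89 + 33×484 + 61×1543
  = 34144 + 84622 + 28712 + 12408 + 16716 + 1424 + 15972 + 94123 = 288121
Sum of weights = 1067 + 1459 + 776 + 564 + 796 + 89 + 484 + 1543 = 6778
Weighted mean = 288121 / 6778 = 42.508262
Difference (unweighted minus weighted) = -7.508262

-7.51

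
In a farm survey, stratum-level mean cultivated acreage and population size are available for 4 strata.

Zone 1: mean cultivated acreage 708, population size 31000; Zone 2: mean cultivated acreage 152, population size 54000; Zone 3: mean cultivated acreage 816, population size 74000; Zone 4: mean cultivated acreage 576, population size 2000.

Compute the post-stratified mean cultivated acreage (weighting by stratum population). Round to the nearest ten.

570

Σ Nₕ·x̄ₕ = 708×31000 + 152×54000 + 816×74000 + 576×2000
  = 21948000 + 8208000 + 60384000 + 1152000 = 91692000
Σ Nₕ = 31000 + 54000 + 74000 + 2000 = 161000
Overall mean = 91692000 / 161000 = 569.51553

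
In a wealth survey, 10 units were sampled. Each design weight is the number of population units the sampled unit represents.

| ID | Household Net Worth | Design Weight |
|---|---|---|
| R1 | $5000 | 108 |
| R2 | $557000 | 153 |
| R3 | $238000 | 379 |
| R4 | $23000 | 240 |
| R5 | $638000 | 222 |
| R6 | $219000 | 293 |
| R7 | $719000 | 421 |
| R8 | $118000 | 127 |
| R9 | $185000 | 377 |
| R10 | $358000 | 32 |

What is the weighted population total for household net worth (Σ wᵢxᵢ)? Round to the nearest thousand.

786172000

Weighted total = 5000×108 + 557000×153 + 238000×379 + 23000×240 + 638000×222 + 219000×293 + 719000×421 + 118000×127 + 185000×377 + 358000×32
  = 786172000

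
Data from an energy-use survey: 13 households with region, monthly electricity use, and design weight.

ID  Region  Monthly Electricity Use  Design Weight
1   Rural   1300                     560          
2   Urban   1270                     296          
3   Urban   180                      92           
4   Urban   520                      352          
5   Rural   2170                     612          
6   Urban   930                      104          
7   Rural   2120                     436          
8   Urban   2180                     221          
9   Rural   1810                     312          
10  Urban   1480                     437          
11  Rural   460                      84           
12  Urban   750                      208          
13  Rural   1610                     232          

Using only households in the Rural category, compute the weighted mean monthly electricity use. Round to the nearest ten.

Rural rows: 1, 5, 7, 9, 11, 13
Weighted sum = 1300×560 + 2170×612 + 2120×436 + 1810×312 + 460×84 + 1610×232
  = 3957240
Sum of weights = 560 + 612 + 436 + 312 + 84 + 232 = 2236
Weighted mean = 3957240 / 2236 = 1769.7853

1770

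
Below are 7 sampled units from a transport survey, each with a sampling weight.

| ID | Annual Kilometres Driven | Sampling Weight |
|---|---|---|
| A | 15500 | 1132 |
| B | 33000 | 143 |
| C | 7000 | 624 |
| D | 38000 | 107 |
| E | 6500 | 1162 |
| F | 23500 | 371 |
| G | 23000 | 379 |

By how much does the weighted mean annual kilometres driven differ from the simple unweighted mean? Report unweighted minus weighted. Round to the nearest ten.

6720

Unweighted sum = 15500 + 33000 + 7000 + 38000 + 6500 + 23500 + 23000 = 146500
Unweighted mean = 146500 / 7 = 20928.571
Weighted sum = 15500×1132 + 33000×143 + 7000×624 + 38000×107 + 6500×1162 + 23500×371 + 23000×379
  = 17546000 + 4719000 + 4368000 + 4066000 + 7553000 + 8718500 + 8717000 = 55687500
Sum of weights = 3918
Weighted mean = 55687500 / 3918 = 14213.247
Difference (unweighted minus weighted) = 6715.3249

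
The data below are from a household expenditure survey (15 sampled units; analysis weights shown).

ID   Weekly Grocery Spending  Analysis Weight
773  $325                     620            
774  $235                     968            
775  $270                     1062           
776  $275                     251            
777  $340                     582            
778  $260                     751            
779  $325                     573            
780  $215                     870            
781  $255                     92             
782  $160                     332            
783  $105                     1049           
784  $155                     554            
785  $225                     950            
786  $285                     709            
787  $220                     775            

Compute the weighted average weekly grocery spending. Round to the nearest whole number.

Weighted sum = 2410070
Sum of weights = 10138
Weighted mean = 2410070 / 10138 = 237.72638

238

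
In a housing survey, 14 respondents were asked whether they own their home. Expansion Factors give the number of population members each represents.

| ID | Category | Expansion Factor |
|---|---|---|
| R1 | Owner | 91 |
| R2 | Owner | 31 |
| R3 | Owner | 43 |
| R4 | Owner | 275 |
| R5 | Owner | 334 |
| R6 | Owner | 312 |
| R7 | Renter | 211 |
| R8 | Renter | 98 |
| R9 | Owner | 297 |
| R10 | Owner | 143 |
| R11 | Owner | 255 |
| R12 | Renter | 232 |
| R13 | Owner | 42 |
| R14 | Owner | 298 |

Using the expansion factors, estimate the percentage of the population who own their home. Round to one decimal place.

Sum of weights for 'Owner' = 91 + 31 + 43 + 275 + 334 + 312 + 297 + 143 + 255 + 42 + 298 = 2121
Total weight = 2662
Weighted proportion = 2121 / 2662 = 0.79676935 → 79.676935%

79.7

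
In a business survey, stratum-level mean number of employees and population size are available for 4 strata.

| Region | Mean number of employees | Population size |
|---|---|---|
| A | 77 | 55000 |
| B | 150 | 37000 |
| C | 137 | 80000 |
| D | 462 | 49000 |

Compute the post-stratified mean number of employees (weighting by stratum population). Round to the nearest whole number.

196

Σ Nₕ·x̄ₕ = 77×55000 + 150×37000 + 137×80000 + 462×49000
  = 43383000
Σ Nₕ = 55000 + 37000 + 80000 + 49000 = 221000
Overall mean = 43383000 / 221000 = 196.30317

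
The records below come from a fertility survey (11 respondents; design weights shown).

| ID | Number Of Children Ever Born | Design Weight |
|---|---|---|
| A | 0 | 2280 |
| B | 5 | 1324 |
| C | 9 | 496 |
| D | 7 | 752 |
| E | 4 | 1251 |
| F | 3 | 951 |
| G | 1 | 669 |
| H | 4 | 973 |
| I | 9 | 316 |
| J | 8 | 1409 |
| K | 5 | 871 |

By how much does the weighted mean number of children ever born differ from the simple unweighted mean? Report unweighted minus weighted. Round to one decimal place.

Unweighted sum = 0 + 5 + 9 + 7 + 4 + 3 + 1 + 4 + 9 + 8 + 5 = 55
Unweighted mean = 55 / 11 = 5
Weighted sum = 0×2280 + 5×1324 + 9×496 + 7×752 + 4×1251 + 3×951 + 1×669 + 4×973 + 9×316 + 8×1409 + 5×871
  = 47237
Sum of weights = 2280 + 1324 + 496 + 752 + 1251 + 951 + 669 + 973 + 316 + 1409 + 871 = 11292
Weighted mean = 47237 / 11292 = 4.1832271
Difference (unweighted minus weighted) = 0.81677294

0.8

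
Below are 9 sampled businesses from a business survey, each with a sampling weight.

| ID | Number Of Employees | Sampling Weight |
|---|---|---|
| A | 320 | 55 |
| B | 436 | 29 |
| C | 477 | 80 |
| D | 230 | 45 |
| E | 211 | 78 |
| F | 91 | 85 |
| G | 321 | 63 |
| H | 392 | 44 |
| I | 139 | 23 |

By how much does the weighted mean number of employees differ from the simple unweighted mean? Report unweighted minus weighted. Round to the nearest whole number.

5

Unweighted sum = 320 + 436 + 477 + 230 + 211 + 91 + 321 + 392 + 139 = 2617
Unweighted mean = 2617 / 9 = 290.77778
Weighted sum = 320×55 + 436×29 + 477×80 + 230×45 + 211×78 + 91×85 + 321×63 + 392×44 + 139×23
  = 17600 + 12644 + 38160 + 10350 + 16458 + 7735 + 20223 + 17248 + 3197 = 143615
Sum of weights = 502
Weighted mean = 143615 / 502 = 286.08566
Difference (unweighted minus weighted) = 4.6921204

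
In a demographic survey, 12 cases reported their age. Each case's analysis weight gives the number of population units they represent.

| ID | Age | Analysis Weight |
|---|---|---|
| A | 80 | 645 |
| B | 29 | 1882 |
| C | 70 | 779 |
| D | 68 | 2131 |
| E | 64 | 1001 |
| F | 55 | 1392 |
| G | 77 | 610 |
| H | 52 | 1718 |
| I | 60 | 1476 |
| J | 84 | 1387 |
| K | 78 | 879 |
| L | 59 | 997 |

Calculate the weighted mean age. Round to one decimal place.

61.4

Weighted sum = 80×645 + 29×1882 + 70×779 + 68×2131 + 64×1001 + 55×1392 + 77×610 + 52×1718 + 60×1476 + 84×1387 + 78×879 + 59×997
  = 51600 + 54578 + 54530 + 144908 + 64064 + 76560 + 46970 + 89336 + 88560 + 116508 + 68562 + 58823 = 914999
Sum of weights = 14897
Weighted mean = 914999 / 14897 = 61.421696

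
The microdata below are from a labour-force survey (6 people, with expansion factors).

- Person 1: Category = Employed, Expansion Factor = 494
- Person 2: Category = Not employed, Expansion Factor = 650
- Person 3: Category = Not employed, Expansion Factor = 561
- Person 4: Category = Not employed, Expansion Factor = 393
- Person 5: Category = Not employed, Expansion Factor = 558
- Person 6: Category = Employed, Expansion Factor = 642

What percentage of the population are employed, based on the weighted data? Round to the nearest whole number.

34

Sum of weights for 'Employed' = 494 + 642 = 1136
Total weight = 494 + 650 + 561 + 393 + 558 + 642 = 3298
Weighted proportion = 1136 / 3298 = 0.34445118 → 34.445118%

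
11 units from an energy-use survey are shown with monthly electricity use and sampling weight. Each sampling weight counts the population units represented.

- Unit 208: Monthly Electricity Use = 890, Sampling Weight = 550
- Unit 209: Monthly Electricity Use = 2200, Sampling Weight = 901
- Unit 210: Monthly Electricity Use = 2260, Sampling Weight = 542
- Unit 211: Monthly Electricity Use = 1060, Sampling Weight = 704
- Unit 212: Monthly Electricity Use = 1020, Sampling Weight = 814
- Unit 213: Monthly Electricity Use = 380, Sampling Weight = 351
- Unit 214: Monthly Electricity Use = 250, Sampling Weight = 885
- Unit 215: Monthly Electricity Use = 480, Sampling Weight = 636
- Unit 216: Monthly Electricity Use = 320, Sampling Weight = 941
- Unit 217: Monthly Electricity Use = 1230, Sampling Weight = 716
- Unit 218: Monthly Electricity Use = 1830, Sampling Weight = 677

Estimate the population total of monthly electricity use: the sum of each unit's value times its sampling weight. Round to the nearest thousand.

Weighted total = 890×550 + 2200×901 + 2260×542 + 1060×704 + 1020×814 + 380×351 + 250×885 + 480×636 + 320×941 + 1230×716 + 1830×677
  = 489500 + 1982200 + 1224920 + 746240 + 830280 + 133380 + 221250 + 305280 + 301120 + 880680 + 1238910 = 8353760

8354000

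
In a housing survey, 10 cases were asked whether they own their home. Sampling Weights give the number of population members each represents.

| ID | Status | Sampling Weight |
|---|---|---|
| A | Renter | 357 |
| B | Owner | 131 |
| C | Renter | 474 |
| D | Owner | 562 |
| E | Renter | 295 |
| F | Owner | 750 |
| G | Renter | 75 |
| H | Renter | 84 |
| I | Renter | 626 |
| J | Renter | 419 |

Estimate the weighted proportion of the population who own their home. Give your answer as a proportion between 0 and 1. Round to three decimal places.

0.382

Sum of weights for 'Owner' = 131 + 562 + 750 = 1443
Total weight = 3773
Weighted proportion = 1443 / 3773 = 0.38245428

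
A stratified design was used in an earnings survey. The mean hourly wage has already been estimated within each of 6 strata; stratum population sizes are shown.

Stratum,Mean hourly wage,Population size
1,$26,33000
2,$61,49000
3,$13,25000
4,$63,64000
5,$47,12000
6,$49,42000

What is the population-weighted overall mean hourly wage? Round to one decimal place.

Σ Nₕ·x̄ₕ = 26×33000 + 61×49000 + 13×25000 + 63×64000 + 47×12000 + 49×42000
  = 858000 + 2989000 + 325000 + 4032000 + 564000 + 2058000 = 10826000
Σ Nₕ = 33000 + 49000 + 25000 + 64000 + 12000 + 42000 = 225000
Overall mean = 10826000 / 225000 = 48.115556

48.1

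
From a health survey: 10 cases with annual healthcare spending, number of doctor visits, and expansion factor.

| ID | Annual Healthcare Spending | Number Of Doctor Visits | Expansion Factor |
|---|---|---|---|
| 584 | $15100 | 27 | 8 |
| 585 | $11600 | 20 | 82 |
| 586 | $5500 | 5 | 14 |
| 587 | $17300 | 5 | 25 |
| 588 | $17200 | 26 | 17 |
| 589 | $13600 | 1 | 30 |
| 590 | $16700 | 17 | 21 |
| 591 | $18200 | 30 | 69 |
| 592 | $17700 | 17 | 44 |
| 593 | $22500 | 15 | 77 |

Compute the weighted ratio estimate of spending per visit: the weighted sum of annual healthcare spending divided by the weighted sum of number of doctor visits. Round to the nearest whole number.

Σ wᵢ·y = 15100×8 + 11600×82 + 5500×14 + 17300×25 + 17200×17 + 13600×30 + 16700×21 + 18200×69 + 17700×44 + 22500×77
  = 6399700
Σ wᵢ·x = 6853
Ratio = 6399700 / 6853 = 933.85379

934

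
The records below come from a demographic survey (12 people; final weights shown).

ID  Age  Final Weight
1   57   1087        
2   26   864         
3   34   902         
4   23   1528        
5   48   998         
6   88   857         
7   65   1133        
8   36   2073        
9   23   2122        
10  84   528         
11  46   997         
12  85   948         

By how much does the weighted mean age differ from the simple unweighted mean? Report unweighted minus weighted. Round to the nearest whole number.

6

Unweighted sum = 57 + 26 + 34 + 23 + 48 + 88 + 65 + 36 + 23 + 84 + 46 + 85 = 615
Unweighted mean = 615 / 12 = 51.25
Weighted sum = 57×1087 + 26×864 + 34×902 + 23×1528 + 48×998 + 88×857 + 65×1133 + 36×2073 + 23×2122 + 84×528 + 46×997 + 85×948
  = 61959 + 22464 + 30668 + 35144 + 47904 + 75416 + 73645 + 74628 + 48806 + 44352 + 45862 + 80580 = 641428
Sum of weights = 1087 + 864 + 902 + 1528 + 998 + 857 + 1133 + 2073 + 2122 + 528 + 997 + 948 = 14037
Weighted mean = 641428 / 14037 = 45.695519
Difference (unweighted minus weighted) = 5.554481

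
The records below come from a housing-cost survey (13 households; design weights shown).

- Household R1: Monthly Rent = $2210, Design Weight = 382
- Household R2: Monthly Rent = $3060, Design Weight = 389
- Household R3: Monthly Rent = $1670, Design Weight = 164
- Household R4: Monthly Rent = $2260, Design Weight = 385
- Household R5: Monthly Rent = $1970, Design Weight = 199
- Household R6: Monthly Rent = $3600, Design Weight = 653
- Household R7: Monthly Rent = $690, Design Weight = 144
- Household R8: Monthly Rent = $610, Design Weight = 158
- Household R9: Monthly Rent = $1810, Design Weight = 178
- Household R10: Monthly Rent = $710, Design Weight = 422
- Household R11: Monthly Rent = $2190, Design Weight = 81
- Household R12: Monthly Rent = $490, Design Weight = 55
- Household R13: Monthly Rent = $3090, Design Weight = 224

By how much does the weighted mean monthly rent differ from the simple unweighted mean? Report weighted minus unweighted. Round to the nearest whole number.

Unweighted sum = 24360
Unweighted mean = 24360 / 13 = 1873.8462
Weighted sum = 7635410
Sum of weights = 3434
Weighted mean = 7635410 / 3434 = 2223.4741
Difference (weighted minus unweighted) = 349.62793

350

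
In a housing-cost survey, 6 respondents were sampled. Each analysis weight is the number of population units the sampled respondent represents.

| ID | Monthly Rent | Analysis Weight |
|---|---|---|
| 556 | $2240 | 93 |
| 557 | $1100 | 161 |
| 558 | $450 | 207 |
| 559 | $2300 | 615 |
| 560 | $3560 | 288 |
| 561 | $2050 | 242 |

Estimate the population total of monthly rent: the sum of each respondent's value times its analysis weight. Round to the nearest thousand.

3414000

Weighted total = 2240×93 + 1100×161 + 450×207 + 2300×615 + 3560×288 + 2050×242
  = 208320 + 177100 + 93150 + 1414500 + 1025280 + 496100 = 3414450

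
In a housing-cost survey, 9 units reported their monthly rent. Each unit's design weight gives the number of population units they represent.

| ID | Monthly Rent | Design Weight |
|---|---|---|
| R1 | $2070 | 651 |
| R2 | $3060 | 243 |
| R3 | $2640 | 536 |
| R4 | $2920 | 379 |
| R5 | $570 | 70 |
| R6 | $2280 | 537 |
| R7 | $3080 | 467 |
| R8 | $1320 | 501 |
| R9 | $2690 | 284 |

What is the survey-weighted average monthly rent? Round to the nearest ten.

Weighted sum = 8740770
Sum of weights = 3668
Weighted mean = 8740770 / 3668 = 2382.9798

2380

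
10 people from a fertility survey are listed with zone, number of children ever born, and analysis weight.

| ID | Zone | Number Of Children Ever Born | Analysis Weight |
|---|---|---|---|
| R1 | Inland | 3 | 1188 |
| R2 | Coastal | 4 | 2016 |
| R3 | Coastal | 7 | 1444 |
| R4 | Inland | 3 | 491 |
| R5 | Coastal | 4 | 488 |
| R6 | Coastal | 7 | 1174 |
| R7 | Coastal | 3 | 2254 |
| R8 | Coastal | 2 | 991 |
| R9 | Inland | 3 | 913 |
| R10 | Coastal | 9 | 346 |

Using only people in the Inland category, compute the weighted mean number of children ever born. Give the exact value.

3

Inland rows: R1, R4, R9
Weighted sum = 3×1188 + 3×491 + 3×913
  = 3564 + 1473 + 2739 = 7776
Sum of weights = 2592
Weighted mean = 7776 / 2592 = 3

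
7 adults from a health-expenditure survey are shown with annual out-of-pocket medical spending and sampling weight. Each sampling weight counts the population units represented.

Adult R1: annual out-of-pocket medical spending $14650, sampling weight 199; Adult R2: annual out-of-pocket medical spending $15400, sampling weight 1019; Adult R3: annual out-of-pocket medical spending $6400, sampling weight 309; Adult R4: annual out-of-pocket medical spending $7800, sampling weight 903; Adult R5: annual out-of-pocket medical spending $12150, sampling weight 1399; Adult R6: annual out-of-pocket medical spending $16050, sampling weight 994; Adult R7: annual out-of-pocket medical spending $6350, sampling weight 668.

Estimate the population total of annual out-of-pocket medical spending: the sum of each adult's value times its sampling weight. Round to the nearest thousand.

64822000

Weighted total = 14650×199 + 15400×1019 + 6400×309 + 7800×903 + 12150×1399 + 16050×994 + 6350×668
  = 2915350 + 15692600 + 1977600 + 7043400 + 16997850 + 15953700 + 4241800 = 64822300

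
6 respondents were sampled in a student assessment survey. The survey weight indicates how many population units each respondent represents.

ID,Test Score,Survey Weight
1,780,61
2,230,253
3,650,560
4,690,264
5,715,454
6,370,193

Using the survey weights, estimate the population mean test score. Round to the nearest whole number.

Weighted sum = 780×61 + 230×253 + 650×560 + 690×264 + 715×454 + 370×193
  = 47580 + 58190 + 364000 + 182160 + 324610 + 71410 = 1047950
Sum of weights = 1785
Weighted mean = 1047950 / 1785 = 587.08683

587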